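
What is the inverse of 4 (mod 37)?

Run the extended Euclidean algorithm:
37 = 9*4 + 1
4 = 4*1 + 0
gcd(4, 37) = 1, so the inverse exists.
Bézout: 1 = 1*37 − 9*4.
So 4⁻¹ ≡ −9 ≡ 28 (mod 37).

28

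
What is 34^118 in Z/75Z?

46

Compute successive squares:
118 in binary is 1110110, i.e. 118 = 64 + 32 + 16 + 4 + 2.
34^1 ≡ 34 (mod 75)
34^2 ≡ 34^2 = 1156 ≡ 31 (mod 75)
34^4 ≡ 31^2 = 961 ≡ 61 (mod 75)
34^8 ≡ 61^2 = 3721 ≡ 46 (mod 75)
34^16 ≡ 46^2 = 2116 ≡ 16 (mod 75)
34^32 ≡ 16^2 = 256 ≡ 31 (mod 75)
34^64 ≡ 31^2 = 961 ≡ 61 (mod 75)
34^118 = 34^64 · 34^32 · 34^16 · 34^4 · 34^2 ≡ 61 · 31 · 16 · 61 · 31 (mod 75).
Accumulate the product:
61 · 31 = 1891 ≡ 16
16 · 16 = 256 ≡ 31
31 · 61 = 1891 ≡ 16
16 · 31 = 496 ≡ 46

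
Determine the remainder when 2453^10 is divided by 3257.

10 in binary is 1010, i.e. 10 = 8 + 2.
2453^1 ≡ 2453 (mod 3257)
2453^2 ≡ 2453^2 = 6017209 ≡ 1530 (mod 3257)
2453^4 ≡ 1530^2 = 2340900 ≡ 2374 (mod 3257)
2453^8 ≡ 2374^2 = 5635876 ≡ 1266 (mod 3257)
2453^10 = 2453^8 × 2453^2 ≡ 1266 × 1530 (mod 3257).
1266 × 1530 = 1936980 ≡ 2322 (mod 3257).

2322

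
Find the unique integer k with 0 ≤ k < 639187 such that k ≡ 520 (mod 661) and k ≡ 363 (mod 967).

111568

661⁻¹ mod 967: 661·79 ≡ 1 (mod 967), so 661⁻¹ ≡ 79.
k = 520 + 661·((363 − 520)·79 mod 967) = 520 + 661·168 = 111568.
Check: 111568 mod 661 = 520, 111568 mod 967 = 363. ✓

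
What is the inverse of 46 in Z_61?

Apply the Euclidean algorithm and back-substitute:
61 = 1*46 + 15
46 = 3*15 + 1
15 = 15*1 + 0
gcd(46, 61) = 1, so the inverse exists.
Back-substitute for 1:
1 = 1*46 − 3*15
  = −3*61 + 4*46
So 46⁻¹ ≡ 4 (mod 61).

4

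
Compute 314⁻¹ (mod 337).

293

By the extended Euclidean algorithm:
337 = 1×314 + 23
314 = 13×23 + 15
23 = 1×15 + 8
15 = 1×8 + 7
8 = 1×7 + 1
7 = 7×1 + 0
gcd(314, 337) = 1, so the inverse exists.
Back-substitute for 1:
1 = 1×8 − 1×7
  = −1×15 + 2×8
  = 2×23 − 3×15
  = −3×314 + 41×23
  = 41×337 − 44×314
So 314⁻¹ ≡ −44 ≡ 293 (mod 337).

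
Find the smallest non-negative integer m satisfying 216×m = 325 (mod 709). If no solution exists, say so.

77

gcd(216, 709) = 1, so a unique solution mod 709 exists.
216⁻¹ ≡ 430 (mod 709).
m ≡ 430×325 ≡ 77 (mod 709).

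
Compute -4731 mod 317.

-4731 = -15×317 + 24, so -4731 ≡ 24 (mod 317).

24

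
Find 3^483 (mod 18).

9

Using repeated squaring:
483 in binary is 111100011, i.e. 483 = 256 + 128 + 64 + 32 + 2 + 1.
3^1 ≡ 3 (mod 18)
3^2 ≡ 3^2 = 9 (mod 18)
3^4 ≡ 9^2 = 81 ≡ 9 (mod 18)
3^8 ≡ 9^2 = 81 ≡ 9 (mod 18)
3^16 ≡ 9^2 = 81 ≡ 9 (mod 18)
3^32 ≡ 9^2 = 81 ≡ 9 (mod 18)
3^64 ≡ 9^2 = 81 ≡ 9 (mod 18)
3^128 ≡ 9^2 = 81 ≡ 9 (mod 18)
3^256 ≡ 9^2 = 81 ≡ 9 (mod 18)
3^483 = 3^256 · 3^128 · 3^64 · 3^32 · 3^2 · 3^1 ≡ 9 · 9 · 9 · 9 · 9 · 3 (mod 18).
Accumulate the product:
9 · 9 = 81 ≡ 9
9 · 9 = 81 ≡ 9
9 · 9 = 81 ≡ 9
9 · 9 = 81 ≡ 9
9 · 3 = 27 ≡ 9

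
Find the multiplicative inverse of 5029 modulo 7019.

Run the extended Euclidean algorithm:
7019 = 1·5029 + 1990
5029 = 2·1990 + 1049
1990 = 1·1049 + 941
1049 = 1·941 + 108
941 = 8·108 + 77
108 = 1·77 + 31
77 = 2·31 + 15
31 = 2·15 + 1
15 = 15·1 + 0
gcd(5029, 7019) = 1, so the inverse exists.
Bézout: 1 = −326·7019 + 455·5029.
So 5029⁻¹ ≡ 455 (mod 7019).

455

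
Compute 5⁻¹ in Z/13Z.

8

13 = 2*5 + 3
5 = 1*3 + 2
3 = 1*2 + 1
2 = 2*1 + 0
gcd(5, 13) = 1, so the inverse exists.
Bézout: 1 = 2*13 − 5*5.
So 5⁻¹ ≡ −5 ≡ 8 (mod 13).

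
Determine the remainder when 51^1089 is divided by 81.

0

1089 in binary is 10001000001, i.e. 1089 = 1024 + 64 + 1.
51^1 ≡ 51 (mod 81)
51^2 ≡ 51^2 = 2601 ≡ 9 (mod 81)
51^4 ≡ 9^2 = 81 ≡ 0 (mod 81)
51^8 ≡ 0^2 = 0 (mod 81)
51^16 ≡ 0^2 = 0 (mod 81)
51^32 ≡ 0^2 = 0 (mod 81)
51^64 ≡ 0^2 = 0 (mod 81)
51^128 ≡ 0^2 = 0 (mod 81)
51^256 ≡ 0^2 = 0 (mod 81)
51^512 ≡ 0^2 = 0 (mod 81)
51^1024 ≡ 0^2 = 0 (mod 81)
51^1089 = 51^1024 × 51^64 × 51^1 ≡ 0 × 0 × 51 (mod 81).
Accumulate the product:
0 × 0 = 0
0 × 51 = 0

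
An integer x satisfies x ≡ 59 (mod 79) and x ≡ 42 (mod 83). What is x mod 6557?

2034

79⁻¹ mod 83: 79·62 ≡ 1 (mod 83), so 79⁻¹ ≡ 62.
x = 59 + 79·((42 − 59)·62 mod 83) = 59 + 79·25 = 2034.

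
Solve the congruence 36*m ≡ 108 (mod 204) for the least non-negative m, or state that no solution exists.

3

gcd(36, 204) = 12, and 12 | 108, so solutions exist.
Divide through by 12: 3*m ≡ 9 (mod 17).
3⁻¹ ≡ 6 (mod 17).
m ≡ 6*9 ≡ 3 (mod 17).
The smallest non-negative solution is m = 3.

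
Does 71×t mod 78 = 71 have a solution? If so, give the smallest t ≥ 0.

1

gcd(71, 78) = 1, so a unique solution mod 78 exists.
71⁻¹ ≡ 11 (mod 78).
t ≡ 11×71 ≡ 1 (mod 78).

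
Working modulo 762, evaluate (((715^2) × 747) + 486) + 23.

140

(715)^2 ≡ 685 (mod 762)
685 × 747 = 511695 ≡ 393 (mod 762)
393 + 486 = 879 ≡ 117 (mod 762)
117 + 23 = 140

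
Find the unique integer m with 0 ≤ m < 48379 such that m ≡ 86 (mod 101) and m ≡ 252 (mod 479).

25639

101⁻¹ mod 479: 101×166 ≡ 1 (mod 479), so 101⁻¹ ≡ 166.
m = 86 + 101×((252 − 86)×166 mod 479) = 86 + 101×253 = 25639.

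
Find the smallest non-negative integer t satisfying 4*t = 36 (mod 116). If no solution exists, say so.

9

gcd(4, 116) = 4, and 4 | 36, so solutions exist.
Divide through by 4: 1*t = 9 (mod 29).
1⁻¹ ≡ 1 (mod 29).
t ≡ 1*9 ≡ 9 (mod 29).
The smallest non-negative solution is t = 9.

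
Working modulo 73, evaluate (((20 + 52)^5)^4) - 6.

20 + 52 = 72
(72)^5 ≡ 72 (mod 73)
(72)^4 ≡ 1 (mod 73)
1 - 6 = -5 ≡ 68 (mod 73)

68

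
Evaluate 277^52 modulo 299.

139

Compute successive squares:
52 in binary is 110100, i.e. 52 = 32 + 16 + 4.
277^1 ≡ 277 (mod 299)
277^2 ≡ 277^2 = 76729 ≡ 185 (mod 299)
277^4 ≡ 185^2 = 34225 ≡ 139 (mod 299)
277^8 ≡ 139^2 = 19321 ≡ 185 (mod 299)
277^16 ≡ 185^2 = 34225 ≡ 139 (mod 299)
277^32 ≡ 139^2 = 19321 ≡ 185 (mod 299)
277^52 = 277^32 · 277^16 · 277^4 ≡ 185 · 139 · 139 (mod 299).
Accumulate the product:
185 · 139 = 25715 ≡ 1
1 · 139 = 139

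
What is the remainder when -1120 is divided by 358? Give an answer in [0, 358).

312

-1120 = -4*358 + 312, so -1120 ≡ 312 (mod 358).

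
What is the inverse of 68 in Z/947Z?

By the extended Euclidean algorithm:
947 = 13·68 + 63
68 = 1·63 + 5
63 = 12·5 + 3
5 = 1·3 + 2
3 = 1·2 + 1
2 = 2·1 + 0
gcd(68, 947) = 1, so the inverse exists.
Bézout: 1 = 27·947 − 376·68.
So 68⁻¹ ≡ −376 ≡ 571 (mod 947).

571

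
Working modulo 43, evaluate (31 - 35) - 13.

31 - 35 = -4 ≡ 39 (mod 43)
39 - 13 = 26

26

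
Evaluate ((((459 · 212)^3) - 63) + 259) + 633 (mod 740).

459 · 212 = 97308 ≡ 368 (mod 740)
(368)^3 ≡ 732 (mod 740)
732 - 63 = 669
669 + 259 = 928 ≡ 188 (mod 740)
188 + 633 = 821 ≡ 81 (mod 740)

81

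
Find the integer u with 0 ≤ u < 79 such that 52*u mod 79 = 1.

38

Run the extended Euclidean algorithm:
79 = 1·52 + 27
52 = 1·27 + 25
27 = 1·25 + 2
25 = 12·2 + 1
2 = 2·1 + 0
gcd(52, 79) = 1, so the inverse exists.
Back-substitute for 1:
1 = 1·25 − 12·2
  = −12·27 + 13·25
  = 13·52 − 25·27
  = −25·79 + 38·52
So 52⁻¹ ≡ 38 (mod 79).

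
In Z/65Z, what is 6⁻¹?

Run the extended Euclidean algorithm:
65 = 10·6 + 5
6 = 1·5 + 1
5 = 5·1 + 0
gcd(6, 65) = 1, so the inverse exists.
Bézout: 1 = −1·65 + 11·6.
So 6⁻¹ ≡ 11 (mod 65).

11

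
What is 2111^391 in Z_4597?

3018

By square-and-multiply:
391 in binary is 110000111, i.e. 391 = 256 + 128 + 4 + 2 + 1.
2111^1 ≡ 2111 (mod 4597)
2111^2 ≡ 2111^2 = 4456321 ≡ 1828 (mod 4597)
2111^4 ≡ 1828^2 = 3341584 ≡ 4162 (mod 4597)
2111^8 ≡ 4162^2 = 17322244 ≡ 748 (mod 4597)
2111^16 ≡ 748^2 = 559504 ≡ 3267 (mod 4597)
2111^32 ≡ 3267^2 = 10673289 ≡ 3652 (mod 4597)
2111^64 ≡ 3652^2 = 13337104 ≡ 1207 (mod 4597)
2111^128 ≡ 1207^2 = 1456849 ≡ 4197 (mod 4597)
2111^256 ≡ 4197^2 = 17614809 ≡ 3702 (mod 4597)
2111^391 = 2111^256 × 2111^128 × 2111^4 × 2111^2 × 2111^1 ≡ 3702 × 4197 × 4162 × 1828 × 2111 (mod 4597).
Accumulate the product:
3702 × 4197 = 15537294 ≡ 4031
4031 × 4162 = 16777022 ≡ 2569
2569 × 1828 = 4696132 ≡ 2595
2595 × 2111 = 5478045 ≡ 3018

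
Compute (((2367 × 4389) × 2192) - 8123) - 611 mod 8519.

3824

2367 × 4389 = 10388763 ≡ 4102 (mod 8519)
4102 × 2192 = 8991584 ≡ 4039 (mod 8519)
4039 - 8123 = -4084 ≡ 4435 (mod 8519)
4435 - 611 = 3824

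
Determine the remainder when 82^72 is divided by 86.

Using repeated squaring:
82^1 ≡ 82 (mod 86)
82^2 ≡ 82^2 = 6724 ≡ 16 (mod 86)
82^4 ≡ 16^2 = 256 ≡ 84 (mod 86)
82^8 ≡ 84^2 = 7056 ≡ 4 (mod 86)
82^16 ≡ 4^2 = 16 (mod 86)
82^32 ≡ 16^2 = 256 ≡ 84 (mod 86)
82^64 ≡ 84^2 = 7056 ≡ 4 (mod 86)
82^72 = 82^64 × 82^8 ≡ 4 × 4 (mod 86).
4 × 4 = 16 ≡ 16 (mod 86).

16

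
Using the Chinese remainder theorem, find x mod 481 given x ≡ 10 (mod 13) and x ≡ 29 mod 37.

140

13⁻¹ mod 37: 13·20 ≡ 1 (mod 37), so 13⁻¹ ≡ 20.
x = 10 + 13·((29 − 10)·20 mod 37) = 10 + 13·10 = 140.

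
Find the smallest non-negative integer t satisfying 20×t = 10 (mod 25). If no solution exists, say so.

3

gcd(20, 25) = 5, and 5 | 10, so solutions exist.
Divide through by 5: 4×t ≡ 2 (mod 5).
4⁻¹ ≡ 4 (mod 5).
t ≡ 4×2 ≡ 3 (mod 5).
The smallest non-negative solution is t = 3.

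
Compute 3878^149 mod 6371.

Compute successive squares:
3878^1 ≡ 3878 (mod 6371)
3878^2 ≡ 3878^2 = 15038884 ≡ 3324 (mod 6371)
3878^4 ≡ 3324^2 = 11048976 ≡ 1662 (mod 6371)
3878^8 ≡ 1662^2 = 2762244 ≡ 3601 (mod 6371)
3878^16 ≡ 3601^2 = 12967201 ≡ 2216 (mod 6371)
3878^32 ≡ 2216^2 = 4910656 ≡ 4986 (mod 6371)
3878^64 ≡ 4986^2 = 24860196 ≡ 554 (mod 6371)
3878^128 ≡ 554^2 = 306916 ≡ 1108 (mod 6371)
3878^149 = 3878^128 × 3878^16 × 3878^4 × 3878^1 ≡ 1108 × 2216 × 1662 × 3878 (mod 6371).
Accumulate the product:
1108 × 2216 = 2455328 ≡ 2493
2493 × 1662 = 4143366 ≡ 2216
2216 × 3878 = 8593648 ≡ 5540

5540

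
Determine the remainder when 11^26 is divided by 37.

10

By square-and-multiply:
11^1 ≡ 11 (mod 37)
11^2 ≡ 11^2 = 121 ≡ 10 (mod 37)
11^4 ≡ 10^2 = 100 ≡ 26 (mod 37)
11^8 ≡ 26^2 = 676 ≡ 10 (mod 37)
11^16 ≡ 10^2 = 100 ≡ 26 (mod 37)
11^26 = 11^16 × 11^8 × 11^2 ≡ 26 × 10 × 10 (mod 37).
Accumulate the product:
26 × 10 = 260 ≡ 1
1 × 10 = 10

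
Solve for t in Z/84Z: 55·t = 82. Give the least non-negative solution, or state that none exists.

gcd(55, 84) = 1, so a unique solution mod 84 exists.
55⁻¹ ≡ 55 (mod 84).
t ≡ 55·82 ≡ 58 (mod 84).

58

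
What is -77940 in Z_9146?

-77940 = -9*9146 + 4374, so -77940 ≡ 4374 (mod 9146).

4374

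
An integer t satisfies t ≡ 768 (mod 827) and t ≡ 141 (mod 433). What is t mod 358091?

827⁻¹ mod 433: 827×111 ≡ 1 (mod 433), so 827⁻¹ ≡ 111.
t = 768 + 827×((141 − 768)×111 mod 433) = 768 + 827×116 = 96700.
Check: 96700 mod 827 = 768, 96700 mod 433 = 141. ✓

96700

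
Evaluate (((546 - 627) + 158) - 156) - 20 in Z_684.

585

546 - 627 = -81 ≡ 603 (mod 684)
603 + 158 = 761 ≡ 77 (mod 684)
77 - 156 = -79 ≡ 605 (mod 684)
605 - 20 = 585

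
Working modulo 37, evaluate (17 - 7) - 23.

24

17 - 7 = 10
10 - 23 = -13 ≡ 24 (mod 37)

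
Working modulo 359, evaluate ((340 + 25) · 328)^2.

132

340 + 25 = 365 ≡ 6 (mod 359)
6 · 328 = 1968 ≡ 173 (mod 359)
(173)^2 ≡ 132 (mod 359)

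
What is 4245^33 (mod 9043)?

6771

33 in binary is 100001, i.e. 33 = 32 + 1.
4245^1 ≡ 4245 (mod 9043)
4245^2 ≡ 4245^2 = 18020025 ≡ 6369 (mod 9043)
4245^4 ≡ 6369^2 = 40564161 ≡ 6306 (mod 9043)
4245^8 ≡ 6306^2 = 39765636 ≡ 3565 (mod 9043)
4245^16 ≡ 3565^2 = 12709225 ≡ 3810 (mod 9043)
4245^32 ≡ 3810^2 = 14516100 ≡ 2085 (mod 9043)
4245^33 = 4245^32 · 4245^1 ≡ 2085 · 4245 (mod 9043).
2085 · 4245 = 8850825 ≡ 6771 (mod 9043).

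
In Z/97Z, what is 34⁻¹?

97 = 2×34 + 29
34 = 1×29 + 5
29 = 5×5 + 4
5 = 1×4 + 1
4 = 4×1 + 0
gcd(34, 97) = 1, so the inverse exists.
Bézout: 1 = −7×97 + 20×34.
So 34⁻¹ ≡ 20 (mod 97).

20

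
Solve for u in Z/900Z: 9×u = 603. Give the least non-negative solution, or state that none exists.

67

gcd(9, 900) = 9, and 9 | 603, so solutions exist.
Divide through by 9: 1×u = 67 (mod 100).
1⁻¹ ≡ 1 (mod 100).
u ≡ 1×67 ≡ 67 (mod 100).
The smallest non-negative solution is u = 67.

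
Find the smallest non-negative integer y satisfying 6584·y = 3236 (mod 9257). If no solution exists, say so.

4584

gcd(6584, 9257) = 1, so a unique solution mod 9257 exists.
6584⁻¹ ≡ 4464 (mod 9257).
y ≡ 4464·3236 ≡ 4584 (mod 9257).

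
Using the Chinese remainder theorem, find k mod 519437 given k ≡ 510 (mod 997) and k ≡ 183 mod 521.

997⁻¹ mod 521: 997·301 ≡ 1 (mod 521), so 997⁻¹ ≡ 301.
k = 510 + 997·((183 − 510)·301 mod 521) = 510 + 997·42 = 42384.

42384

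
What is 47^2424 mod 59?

Compute successive squares:
47^1 ≡ 47 (mod 59)
47^2 ≡ 47^2 = 2209 ≡ 26 (mod 59)
47^4 ≡ 26^2 = 676 ≡ 27 (mod 59)
47^8 ≡ 27^2 = 729 ≡ 21 (mod 59)
47^16 ≡ 21^2 = 441 ≡ 28 (mod 59)
47^32 ≡ 28^2 = 784 ≡ 17 (mod 59)
47^64 ≡ 17^2 = 289 ≡ 53 (mod 59)
47^128 ≡ 53^2 = 2809 ≡ 36 (mod 59)
47^256 ≡ 36^2 = 1296 ≡ 57 (mod 59)
47^512 ≡ 57^2 = 3249 ≡ 4 (mod 59)
47^1024 ≡ 4^2 = 16 (mod 59)
47^2048 ≡ 16^2 = 256 ≡ 20 (mod 59)
47^2424 = 47^2048 * 47^256 * 47^64 * 47^32 * 47^16 * 47^8 ≡ 20 * 57 * 53 * 17 * 28 * 21 (mod 59).
Accumulate the product:
20 * 57 = 1140 ≡ 19
19 * 53 = 1007 ≡ 4
4 * 17 = 68 ≡ 9
9 * 28 = 252 ≡ 16
16 * 21 = 336 ≡ 41

41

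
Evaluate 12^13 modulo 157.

12

Using repeated squaring:
13 in binary is 1101, i.e. 13 = 8 + 4 + 1.
12^1 ≡ 12 (mod 157)
12^2 ≡ 12^2 = 144 (mod 157)
12^4 ≡ 144^2 = 20736 ≡ 12 (mod 157)
12^8 ≡ 12^2 = 144 (mod 157)
12^13 = 12^8 × 12^4 × 12^1 ≡ 144 × 12 × 12 (mod 157).
Accumulate the product:
144 × 12 = 1728 ≡ 1
1 × 12 = 12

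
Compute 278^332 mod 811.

Compute successive squares:
332 in binary is 101001100, i.e. 332 = 256 + 64 + 8 + 4.
278^1 ≡ 278 (mod 811)
278^2 ≡ 278^2 = 77284 ≡ 239 (mod 811)
278^4 ≡ 239^2 = 57121 ≡ 351 (mod 811)
278^8 ≡ 351^2 = 123201 ≡ 740 (mod 811)
278^16 ≡ 740^2 = 547600 ≡ 175 (mod 811)
278^32 ≡ 175^2 = 30625 ≡ 618 (mod 811)
278^64 ≡ 618^2 = 381924 ≡ 754 (mod 811)
278^128 ≡ 754^2 = 568516 ≡ 5 (mod 811)
278^256 ≡ 5^2 = 25 (mod 811)
278^332 = 278^256 · 278^64 · 278^8 · 278^4 ≡ 25 · 754 · 740 · 351 (mod 811).
Accumulate the product:
25 · 754 = 18850 ≡ 197
197 · 740 = 145780 ≡ 611
611 · 351 = 214461 ≡ 357

357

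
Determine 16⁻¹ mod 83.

26

83 = 5·16 + 3
16 = 5·3 + 1
3 = 3·1 + 0
gcd(16, 83) = 1, so the inverse exists.
Bézout: 1 = −5·83 + 26·16.
So 16⁻¹ ≡ 26 (mod 83).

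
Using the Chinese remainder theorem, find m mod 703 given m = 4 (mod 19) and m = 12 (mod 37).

19⁻¹ mod 37: 19*2 ≡ 1 (mod 37), so 19⁻¹ ≡ 2.
m = 4 + 19*((12 − 4)*2 mod 37) = 4 + 19*16 = 308.

308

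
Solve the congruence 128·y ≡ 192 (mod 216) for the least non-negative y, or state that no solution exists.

15

gcd(128, 216) = 8, and 8 | 192, so solutions exist.
Divide through by 8: 16·y ≡ 24 mod 27.
16⁻¹ ≡ 22 (mod 27).
y ≡ 22·24 ≡ 15 (mod 27).
The smallest non-negative solution is y = 15.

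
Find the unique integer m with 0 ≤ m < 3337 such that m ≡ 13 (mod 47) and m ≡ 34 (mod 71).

389

47⁻¹ mod 71: 47*68 ≡ 1 (mod 71), so 47⁻¹ ≡ 68.
m = 13 + 47*((34 − 13)*68 mod 71) = 13 + 47*8 = 389.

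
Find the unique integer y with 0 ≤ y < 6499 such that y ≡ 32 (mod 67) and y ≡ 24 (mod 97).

67⁻¹ mod 97: 67*42 ≡ 1 (mod 97), so 67⁻¹ ≡ 42.
y = 32 + 67*((24 − 32)*42 mod 97) = 32 + 67*52 = 3516.
Check: 3516 mod 67 = 32, 3516 mod 97 = 24. ✓

3516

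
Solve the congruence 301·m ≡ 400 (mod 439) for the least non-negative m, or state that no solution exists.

48

gcd(301, 439) = 1, so a unique solution mod 439 exists.
301⁻¹ ≡ 404 (mod 439).
m ≡ 404·400 ≡ 48 (mod 439).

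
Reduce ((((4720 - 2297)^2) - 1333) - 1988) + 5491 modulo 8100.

599

4720 - 2297 = 2423
(2423)^2 ≡ 6529 (mod 8100)
6529 - 1333 = 5196
5196 - 1988 = 3208
3208 + 5491 = 8699 ≡ 599 (mod 8100)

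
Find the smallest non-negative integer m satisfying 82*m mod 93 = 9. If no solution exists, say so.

gcd(82, 93) = 1, so a unique solution mod 93 exists.
82⁻¹ ≡ 76 (mod 93).
m ≡ 76*9 ≡ 33 (mod 93).

33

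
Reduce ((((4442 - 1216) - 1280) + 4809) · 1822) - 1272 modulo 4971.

4442 - 1216 = 3226
3226 - 1280 = 1946
1946 + 4809 = 6755 ≡ 1784 (mod 4971)
1784 · 1822 = 3250448 ≡ 4385 (mod 4971)
4385 - 1272 = 3113

3113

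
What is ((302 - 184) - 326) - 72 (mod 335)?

302 - 184 = 118
118 - 326 = -208 ≡ 127 (mod 335)
127 - 72 = 55

55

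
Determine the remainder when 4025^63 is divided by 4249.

Using repeated squaring:
63 in binary is 111111, i.e. 63 = 32 + 16 + 8 + 4 + 2 + 1.
4025^1 ≡ 4025 (mod 4249)
4025^2 ≡ 4025^2 = 16200625 ≡ 3437 (mod 4249)
4025^4 ≡ 3437^2 = 11812969 ≡ 749 (mod 4249)
4025^8 ≡ 749^2 = 561001 ≡ 133 (mod 4249)
4025^16 ≡ 133^2 = 17689 ≡ 693 (mod 4249)
4025^32 ≡ 693^2 = 480249 ≡ 112 (mod 4249)
4025^63 = 4025^32 × 4025^16 × 4025^8 × 4025^4 × 4025^2 × 4025^1 ≡ 112 × 693 × 133 × 749 × 3437 × 4025 (mod 4249).
Accumulate the product:
112 × 693 = 77616 ≡ 1134
1134 × 133 = 150822 ≡ 2107
2107 × 749 = 1578143 ≡ 1764
1764 × 3437 = 6062868 ≡ 3794
3794 × 4025 = 15270850 ≡ 4193

4193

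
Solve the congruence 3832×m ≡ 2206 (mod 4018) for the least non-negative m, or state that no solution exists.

gcd(3832, 4018) = 2, and 2 | 2206, so solutions exist.
Divide through by 2: 1916×m ≡ 1103 mod 2009.
1916⁻¹ ≡ 108 (mod 2009).
m ≡ 108×1103 ≡ 593 (mod 2009).
The smallest non-negative solution is m = 593.

593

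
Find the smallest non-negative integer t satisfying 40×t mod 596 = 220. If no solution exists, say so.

gcd(40, 596) = 4, and 4 | 220, so solutions exist.
Divide through by 4: 10×t mod 149 = 55.
10⁻¹ ≡ 15 (mod 149).
t ≡ 15×55 ≡ 80 (mod 149).
The smallest non-negative solution is t = 80.

80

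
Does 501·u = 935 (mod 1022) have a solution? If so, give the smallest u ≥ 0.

gcd(501, 1022) = 1, so a unique solution mod 1022 exists.
501⁻¹ ≡ 51 (mod 1022).
u ≡ 51·935 ≡ 673 (mod 1022).

673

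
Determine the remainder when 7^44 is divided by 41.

23

44 in binary is 101100, i.e. 44 = 32 + 8 + 4.
7^1 ≡ 7 (mod 41)
7^2 ≡ 7^2 = 49 ≡ 8 (mod 41)
7^4 ≡ 8^2 = 64 ≡ 23 (mod 41)
7^8 ≡ 23^2 = 529 ≡ 37 (mod 41)
7^16 ≡ 37^2 = 1369 ≡ 16 (mod 41)
7^32 ≡ 16^2 = 256 ≡ 10 (mod 41)
7^44 = 7^32 × 7^8 × 7^4 ≡ 10 × 37 × 23 (mod 41).
Accumulate the product:
10 × 37 = 370 ≡ 1
1 × 23 = 23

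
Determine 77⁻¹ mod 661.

661 = 8*77 + 45
77 = 1*45 + 32
45 = 1*32 + 13
32 = 2*13 + 6
13 = 2*6 + 1
6 = 6*1 + 0
gcd(77, 661) = 1, so the inverse exists.
Back-substitute for 1:
1 = 1*13 − 2*6
  = −2*32 + 5*13
  = 5*45 − 7*32
  = −7*77 + 12*45
  = 12*661 − 103*77
So 77⁻¹ ≡ −103 ≡ 558 (mod 661).

558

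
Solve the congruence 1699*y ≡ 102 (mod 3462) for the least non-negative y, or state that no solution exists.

gcd(1699, 3462) = 1, so a unique solution mod 3462 exists.
1699⁻¹ ≡ 595 (mod 3462).
y ≡ 595*102 ≡ 1836 (mod 3462).

1836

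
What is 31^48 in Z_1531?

31^1 ≡ 31 (mod 1531)
31^2 ≡ 31^2 = 961 (mod 1531)
31^4 ≡ 961^2 = 923521 ≡ 328 (mod 1531)
31^8 ≡ 328^2 = 107584 ≡ 414 (mod 1531)
31^16 ≡ 414^2 = 171396 ≡ 1455 (mod 1531)
31^32 ≡ 1455^2 = 2117025 ≡ 1183 (mod 1531)
31^48 = 31^32 × 31^16 ≡ 1183 × 1455 (mod 1531).
1183 × 1455 = 1721265 ≡ 421 (mod 1531).

421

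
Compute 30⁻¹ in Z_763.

585

By the extended Euclidean algorithm:
763 = 25·30 + 13
30 = 2·13 + 4
13 = 3·4 + 1
4 = 4·1 + 0
gcd(30, 763) = 1, so the inverse exists.
Back-substitute for 1:
1 = 1·13 − 3·4
  = −3·30 + 7·13
  = 7·763 − 178·30
So 30⁻¹ ≡ −178 ≡ 585 (mod 763).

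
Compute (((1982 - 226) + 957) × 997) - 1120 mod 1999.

1093

1982 - 226 = 1756
1756 + 957 = 2713 ≡ 714 (mod 1999)
714 × 997 = 711858 ≡ 214 (mod 1999)
214 - 1120 = -906 ≡ 1093 (mod 1999)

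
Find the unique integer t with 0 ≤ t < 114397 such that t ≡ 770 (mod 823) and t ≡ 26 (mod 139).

823⁻¹ mod 139: 823·101 ≡ 1 (mod 139), so 823⁻¹ ≡ 101.
t = 770 + 823·((26 − 770)·101 mod 139) = 770 + 823·55 = 46035.

46035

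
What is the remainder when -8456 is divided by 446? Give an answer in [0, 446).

-8456 = -19×446 + 18, so -8456 ≡ 18 (mod 446).

18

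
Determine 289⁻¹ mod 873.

873 = 3*289 + 6
289 = 48*6 + 1
6 = 6*1 + 0
gcd(289, 873) = 1, so the inverse exists.
Back-substitute for 1:
1 = 1*289 − 48*6
  = −48*873 + 145*289
So 289⁻¹ ≡ 145 (mod 873).

145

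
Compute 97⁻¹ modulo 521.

By the extended Euclidean algorithm:
521 = 5·97 + 36
97 = 2·36 + 25
36 = 1·25 + 11
25 = 2·11 + 3
11 = 3·3 + 2
3 = 1·2 + 1
2 = 2·1 + 0
gcd(97, 521) = 1, so the inverse exists.
Back-substitute for 1:
1 = 1·3 − 1·2
  = −1·11 + 4·3
  = 4·25 − 9·11
  = −9·36 + 13·25
  = 13·97 − 35·36
  = −35·521 + 188·97
So 97⁻¹ ≡ 188 (mod 521).

188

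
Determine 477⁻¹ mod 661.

564

By the extended Euclidean algorithm:
661 = 1*477 + 184
477 = 2*184 + 109
184 = 1*109 + 75
109 = 1*75 + 34
75 = 2*34 + 7
34 = 4*7 + 6
7 = 1*6 + 1
6 = 6*1 + 0
gcd(477, 661) = 1, so the inverse exists.
Bézout: 1 = 70*661 − 97*477.
So 477⁻¹ ≡ −97 ≡ 564 (mod 661).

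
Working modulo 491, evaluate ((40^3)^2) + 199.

(40)^3 ≡ 170 (mod 491)
(170)^2 ≡ 422 (mod 491)
422 + 199 = 621 ≡ 130 (mod 491)

130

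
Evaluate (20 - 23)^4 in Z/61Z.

20

20 - 23 = -3 ≡ 58 (mod 61)
(58)^4 ≡ 20 (mod 61)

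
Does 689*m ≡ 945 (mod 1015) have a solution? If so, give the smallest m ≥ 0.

735

gcd(689, 1015) = 1, so a unique solution mod 1015 exists.
689⁻¹ ≡ 439 (mod 1015).
m ≡ 439*945 ≡ 735 (mod 1015).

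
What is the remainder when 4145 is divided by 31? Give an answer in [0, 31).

22

4145 = 133×31 + 22, so 4145 ≡ 22 (mod 31).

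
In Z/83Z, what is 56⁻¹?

Run the extended Euclidean algorithm:
83 = 1×56 + 27
56 = 2×27 + 2
27 = 13×2 + 1
2 = 2×1 + 0
gcd(56, 83) = 1, so the inverse exists.
Back-substitute for 1:
1 = 1×27 − 13×2
  = −13×56 + 27×27
  = 27×83 − 40×56
So 56⁻¹ ≡ −40 ≡ 43 (mod 83).

43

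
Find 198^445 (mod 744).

192

198^1 ≡ 198 (mod 744)
198^2 ≡ 198^2 = 39204 ≡ 516 (mod 744)
198^4 ≡ 516^2 = 266256 ≡ 648 (mod 744)
198^8 ≡ 648^2 = 419904 ≡ 288 (mod 744)
198^16 ≡ 288^2 = 82944 ≡ 360 (mod 744)
198^32 ≡ 360^2 = 129600 ≡ 144 (mod 744)
198^64 ≡ 144^2 = 20736 ≡ 648 (mod 744)
198^128 ≡ 648^2 = 419904 ≡ 288 (mod 744)
198^256 ≡ 288^2 = 82944 ≡ 360 (mod 744)
198^445 = 198^256 × 198^128 × 198^32 × 198^16 × 198^8 × 198^4 × 198^1 ≡ 360 × 288 × 144 × 360 × 288 × 648 × 198 (mod 744).
Accumulate the product:
360 × 288 = 103680 ≡ 264
264 × 144 = 38016 ≡ 72
72 × 360 = 25920 ≡ 624
624 × 288 = 179712 ≡ 408
408 × 648 = 264384 ≡ 264
264 × 198 = 52272 ≡ 192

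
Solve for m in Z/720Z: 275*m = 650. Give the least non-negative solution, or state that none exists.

gcd(275, 720) = 5, and 5 | 650, so solutions exist.
Divide through by 5: 55*m mod 144 = 130.
55⁻¹ ≡ 55 (mod 144).
m ≡ 55*130 ≡ 94 (mod 144).
The smallest non-negative solution is m = 94.

94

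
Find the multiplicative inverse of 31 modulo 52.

47

52 = 1·31 + 21
31 = 1·21 + 10
21 = 2·10 + 1
10 = 10·1 + 0
gcd(31, 52) = 1, so the inverse exists.
Back-substitute for 1:
1 = 1·21 − 2·10
  = −2·31 + 3·21
  = 3·52 − 5·31
So 31⁻¹ ≡ −5 ≡ 47 (mod 52).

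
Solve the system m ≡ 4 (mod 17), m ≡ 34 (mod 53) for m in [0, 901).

17⁻¹ mod 53: 17×25 ≡ 1 (mod 53), so 17⁻¹ ≡ 25.
m = 4 + 17×((34 − 4)×25 mod 53) = 4 + 17×8 = 140.
Check: 140 mod 17 = 4, 140 mod 53 = 34. ✓

140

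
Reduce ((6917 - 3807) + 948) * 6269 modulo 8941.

6917 - 3807 = 3110
3110 + 948 = 4058
4058 * 6269 = 25439602 ≡ 2457 (mod 8941)

2457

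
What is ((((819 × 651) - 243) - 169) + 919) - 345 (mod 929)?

819 × 651 = 533169 ≡ 852 (mod 929)
852 - 243 = 609
609 - 169 = 440
440 + 919 = 1359 ≡ 430 (mod 929)
430 - 345 = 85

85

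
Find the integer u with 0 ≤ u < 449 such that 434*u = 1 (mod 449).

419

Run the extended Euclidean algorithm:
449 = 1·434 + 15
434 = 28·15 + 14
15 = 1·14 + 1
14 = 14·1 + 0
gcd(434, 449) = 1, so the inverse exists.
Back-substitute for 1:
1 = 1·15 − 1·14
  = −1·434 + 29·15
  = 29·449 − 30·434
So 434⁻¹ ≡ −30 ≡ 419 (mod 449).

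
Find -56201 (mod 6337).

-56201 = -9×6337 + 832, so -56201 ≡ 832 (mod 6337).

832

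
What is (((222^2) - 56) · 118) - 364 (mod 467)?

(222)^2 ≡ 249 (mod 467)
249 - 56 = 193
193 · 118 = 22774 ≡ 358 (mod 467)
358 - 364 = -6 ≡ 461 (mod 467)

461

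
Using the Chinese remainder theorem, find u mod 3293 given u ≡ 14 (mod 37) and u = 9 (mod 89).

2234

37⁻¹ mod 89: 37×77 ≡ 1 (mod 89), so 37⁻¹ ≡ 77.
u = 14 + 37×((9 − 14)×77 mod 89) = 14 + 37×60 = 2234.
Check: 2234 mod 37 = 14, 2234 mod 89 = 9. ✓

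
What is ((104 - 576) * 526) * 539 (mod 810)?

682

104 - 576 = -472 ≡ 338 (mod 810)
338 * 526 = 177788 ≡ 398 (mod 810)
398 * 539 = 214522 ≡ 682 (mod 810)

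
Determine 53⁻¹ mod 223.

Run the extended Euclidean algorithm:
223 = 4*53 + 11
53 = 4*11 + 9
11 = 1*9 + 2
9 = 4*2 + 1
2 = 2*1 + 0
gcd(53, 223) = 1, so the inverse exists.
Back-substitute for 1:
1 = 1*9 − 4*2
  = −4*11 + 5*9
  = 5*53 − 24*11
  = −24*223 + 101*53
So 53⁻¹ ≡ 101 (mod 223).

101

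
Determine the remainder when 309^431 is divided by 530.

By square-and-multiply:
431 in binary is 110101111, i.e. 431 = 256 + 128 + 32 + 8 + 4 + 2 + 1.
309^1 ≡ 309 (mod 530)
309^2 ≡ 309^2 = 95481 ≡ 81 (mod 530)
309^4 ≡ 81^2 = 6561 ≡ 201 (mod 530)
309^8 ≡ 201^2 = 40401 ≡ 121 (mod 530)
309^16 ≡ 121^2 = 14641 ≡ 331 (mod 530)
309^32 ≡ 331^2 = 109561 ≡ 381 (mod 530)
309^64 ≡ 381^2 = 145161 ≡ 471 (mod 530)
309^128 ≡ 471^2 = 221841 ≡ 301 (mod 530)
309^256 ≡ 301^2 = 90601 ≡ 501 (mod 530)
309^431 = 309^256 · 309^128 · 309^32 · 309^8 · 309^4 · 309^2 · 309^1 ≡ 501 · 301 · 381 · 121 · 201 · 81 · 309 (mod 530).
Accumulate the product:
501 · 301 = 150801 ≡ 281
281 · 381 = 107061 ≡ 1
1 · 121 = 121
121 · 201 = 24321 ≡ 471
471 · 81 = 38151 ≡ 521
521 · 309 = 160989 ≡ 399

399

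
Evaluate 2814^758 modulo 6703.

4638

By square-and-multiply:
758 in binary is 1011110110, i.e. 758 = 512 + 128 + 64 + 32 + 16 + 4 + 2.
2814^1 ≡ 2814 (mod 6703)
2814^2 ≡ 2814^2 = 7918596 ≡ 2353 (mod 6703)
2814^4 ≡ 2353^2 = 5536609 ≡ 6634 (mod 6703)
2814^8 ≡ 6634^2 = 44009956 ≡ 4761 (mod 6703)
2814^16 ≡ 4761^2 = 22667121 ≡ 4278 (mod 6703)
2814^32 ≡ 4278^2 = 18301284 ≡ 2094 (mod 6703)
2814^64 ≡ 2094^2 = 4384836 ≡ 1074 (mod 6703)
2814^128 ≡ 1074^2 = 1153476 ≡ 560 (mod 6703)
2814^256 ≡ 560^2 = 313600 ≡ 5262 (mod 6703)
2814^512 ≡ 5262^2 = 27688644 ≡ 5254 (mod 6703)
2814^758 = 2814^512 × 2814^128 × 2814^64 × 2814^32 × 2814^16 × 2814^4 × 2814^2 ≡ 5254 × 560 × 1074 × 2094 × 4278 × 6634 × 2353 (mod 6703).
Accumulate the product:
5254 × 560 = 2942240 ≡ 6326
6326 × 1074 = 6794124 ≡ 3985
3985 × 2094 = 8344590 ≡ 6058
6058 × 4278 = 25916124 ≡ 2326
2326 × 6634 = 15430684 ≡ 378
378 × 2353 = 889434 ≡ 4638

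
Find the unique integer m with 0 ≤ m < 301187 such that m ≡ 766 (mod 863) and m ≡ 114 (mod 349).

863⁻¹ mod 349: 863*55 ≡ 1 (mod 349), so 863⁻¹ ≡ 55.
m = 766 + 863*((114 − 766)*55 mod 349) = 766 + 863*87 = 75847.

75847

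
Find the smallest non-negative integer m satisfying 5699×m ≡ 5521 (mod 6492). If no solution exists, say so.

gcd(5699, 6492) = 1, so a unique solution mod 6492 exists.
5699⁻¹ ≡ 2939 (mod 6492).
m ≡ 2939×5521 ≡ 2711 (mod 6492).

2711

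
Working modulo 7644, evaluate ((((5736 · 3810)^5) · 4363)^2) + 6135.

6951

5736 · 3810 = 21854160 ≡ 7608 (mod 7644)
(7608)^5 ≡ 5508 (mod 7644)
5508 · 4363 = 24031404 ≡ 6312 (mod 7644)
(6312)^2 ≡ 816 (mod 7644)
816 + 6135 = 6951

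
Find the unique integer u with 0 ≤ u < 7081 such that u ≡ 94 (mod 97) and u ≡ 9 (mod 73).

97⁻¹ mod 73: 97·70 ≡ 1 (mod 73), so 97⁻¹ ≡ 70.
u = 94 + 97·((9 − 94)·70 mod 73) = 94 + 97·36 = 3586.

3586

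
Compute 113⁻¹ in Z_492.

492 = 4*113 + 40
113 = 2*40 + 33
40 = 1*33 + 7
33 = 4*7 + 5
7 = 1*5 + 2
5 = 2*2 + 1
2 = 2*1 + 0
gcd(113, 492) = 1, so the inverse exists.
Back-substitute for 1:
1 = 1*5 − 2*2
  = −2*7 + 3*5
  = 3*33 − 14*7
  = −14*40 + 17*33
  = 17*113 − 48*40
  = −48*492 + 209*113
So 113⁻¹ ≡ 209 (mod 492).

209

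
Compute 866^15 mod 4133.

By square-and-multiply:
15 in binary is 1111, i.e. 15 = 8 + 4 + 2 + 1.
866^1 ≡ 866 (mod 4133)
866^2 ≡ 866^2 = 749956 ≡ 1883 (mod 4133)
866^4 ≡ 1883^2 = 3545689 ≡ 3708 (mod 4133)
866^8 ≡ 3708^2 = 13749264 ≡ 2906 (mod 4133)
866^15 = 866^8 * 866^4 * 866^2 * 866^1 ≡ 2906 * 3708 * 1883 * 866 (mod 4133).
Accumulate the product:
2906 * 3708 = 10775448 ≡ 717
717 * 1883 = 1350111 ≡ 2753
2753 * 866 = 2384098 ≡ 3490

3490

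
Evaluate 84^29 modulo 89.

Using repeated squaring:
29 in binary is 11101, i.e. 29 = 16 + 8 + 4 + 1.
84^1 ≡ 84 (mod 89)
84^2 ≡ 84^2 = 7056 ≡ 25 (mod 89)
84^4 ≡ 25^2 = 625 ≡ 2 (mod 89)
84^8 ≡ 2^2 = 4 (mod 89)
84^16 ≡ 4^2 = 16 (mod 89)
84^29 = 84^16 · 84^8 · 84^4 · 84^1 ≡ 16 · 4 · 2 · 84 (mod 89).
Accumulate the product:
16 · 4 = 64
64 · 2 = 128 ≡ 39
39 · 84 = 3276 ≡ 72

72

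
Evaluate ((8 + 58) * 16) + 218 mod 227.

8 + 58 = 66
66 * 16 = 1056 ≡ 148 (mod 227)
148 + 218 = 366 ≡ 139 (mod 227)

139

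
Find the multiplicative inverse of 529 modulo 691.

Apply the Euclidean algorithm and back-substitute:
691 = 1×529 + 162
529 = 3×162 + 43
162 = 3×43 + 33
43 = 1×33 + 10
33 = 3×10 + 3
10 = 3×3 + 1
3 = 3×1 + 0
gcd(529, 691) = 1, so the inverse exists.
Back-substitute for 1:
1 = 1×10 − 3×3
  = −3×33 + 10×10
  = 10×43 − 13×33
  = −13×162 + 49×43
  = 49×529 − 160×162
  = −160×691 + 209×529
So 529⁻¹ ≡ 209 (mod 691).

209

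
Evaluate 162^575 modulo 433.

Compute successive squares:
162^1 ≡ 162 (mod 433)
162^2 ≡ 162^2 = 26244 ≡ 264 (mod 433)
162^4 ≡ 264^2 = 69696 ≡ 416 (mod 433)
162^8 ≡ 416^2 = 173056 ≡ 289 (mod 433)
162^16 ≡ 289^2 = 83521 ≡ 385 (mod 433)
162^32 ≡ 385^2 = 148225 ≡ 139 (mod 433)
162^64 ≡ 139^2 = 19321 ≡ 269 (mod 433)
162^128 ≡ 269^2 = 72361 ≡ 50 (mod 433)
162^256 ≡ 50^2 = 2500 ≡ 335 (mod 433)
162^512 ≡ 335^2 = 112225 ≡ 78 (mod 433)
162^575 = 162^512 · 162^32 · 162^16 · 162^8 · 162^4 · 162^2 · 162^1 ≡ 78 · 139 · 385 · 289 · 416 · 264 · 162 (mod 433).
Accumulate the product:
78 · 139 = 10842 ≡ 17
17 · 385 = 6545 ≡ 50
50 · 289 = 14450 ≡ 161
161 · 416 = 66976 ≡ 294
294 · 264 = 77616 ≡ 109
109 · 162 = 17658 ≡ 338

338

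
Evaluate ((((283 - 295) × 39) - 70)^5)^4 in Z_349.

283 - 295 = -12 ≡ 337 (mod 349)
337 × 39 = 13143 ≡ 230 (mod 349)
230 - 70 = 160
(160)^5 ≡ 325 (mod 349)
(325)^4 ≡ 226 (mod 349)

226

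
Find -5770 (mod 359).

-5770 = -17×359 + 333, so -5770 ≡ 333 (mod 359).

333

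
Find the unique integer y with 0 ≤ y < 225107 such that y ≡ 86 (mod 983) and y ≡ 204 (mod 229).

983⁻¹ mod 229: 983·188 ≡ 1 (mod 229), so 983⁻¹ ≡ 188.
y = 86 + 983·((204 − 86)·188 mod 229) = 86 + 983·200 = 196686.
Check: 196686 mod 983 = 86, 196686 mod 229 = 204. ✓

196686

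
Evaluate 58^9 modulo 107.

Using repeated squaring:
9 in binary is 1001, i.e. 9 = 8 + 1.
58^1 ≡ 58 (mod 107)
58^2 ≡ 58^2 = 3364 ≡ 47 (mod 107)
58^4 ≡ 47^2 = 2209 ≡ 69 (mod 107)
58^8 ≡ 69^2 = 4761 ≡ 53 (mod 107)
58^9 = 58^8 · 58^1 ≡ 53 · 58 (mod 107).
53 · 58 = 3074 ≡ 78 (mod 107).

78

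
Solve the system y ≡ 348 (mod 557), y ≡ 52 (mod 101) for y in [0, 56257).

40452

557⁻¹ mod 101: 557×68 ≡ 1 (mod 101), so 557⁻¹ ≡ 68.
y = 348 + 557×((52 − 348)×68 mod 101) = 348 + 557×72 = 40452.
Check: 40452 mod 557 = 348, 40452 mod 101 = 52. ✓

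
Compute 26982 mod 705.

26982 = 38*705 + 192, so 26982 ≡ 192 (mod 705).

192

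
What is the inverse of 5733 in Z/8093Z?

5888

8093 = 1×5733 + 2360
5733 = 2×2360 + 1013
2360 = 2×1013 + 334
1013 = 3×334 + 11
334 = 30×11 + 4
11 = 2×4 + 3
4 = 1×3 + 1
3 = 3×1 + 0
gcd(5733, 8093) = 1, so the inverse exists.
Bézout: 1 = 1562×8093 − 2205×5733.
So 5733⁻¹ ≡ −2205 ≡ 5888 (mod 8093).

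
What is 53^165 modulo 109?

17

165 in binary is 10100101, i.e. 165 = 128 + 32 + 4 + 1.
53^1 ≡ 53 (mod 109)
53^2 ≡ 53^2 = 2809 ≡ 84 (mod 109)
53^4 ≡ 84^2 = 7056 ≡ 80 (mod 109)
53^8 ≡ 80^2 = 6400 ≡ 78 (mod 109)
53^16 ≡ 78^2 = 6084 ≡ 89 (mod 109)
53^32 ≡ 89^2 = 7921 ≡ 73 (mod 109)
53^64 ≡ 73^2 = 5329 ≡ 97 (mod 109)
53^128 ≡ 97^2 = 9409 ≡ 35 (mod 109)
53^165 = 53^128 · 53^32 · 53^4 · 53^1 ≡ 35 · 73 · 80 · 53 (mod 109).
Accumulate the product:
35 · 73 = 2555 ≡ 48
48 · 80 = 3840 ≡ 25
25 · 53 = 1325 ≡ 17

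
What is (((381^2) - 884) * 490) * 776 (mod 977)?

(381)^2 ≡ 565 (mod 977)
565 - 884 = -319 ≡ 658 (mod 977)
658 * 490 = 322420 ≡ 10 (mod 977)
10 * 776 = 7760 ≡ 921 (mod 977)

921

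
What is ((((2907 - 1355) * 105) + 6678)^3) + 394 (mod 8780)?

2907 - 1355 = 1552
1552 * 105 = 162960 ≡ 4920 (mod 8780)
4920 + 6678 = 11598 ≡ 2818 (mod 8780)
(2818)^3 ≡ 972 (mod 8780)
972 + 394 = 1366

1366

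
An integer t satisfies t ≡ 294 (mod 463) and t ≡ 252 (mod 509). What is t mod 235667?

164659

463⁻¹ mod 509: 463·343 ≡ 1 (mod 509), so 463⁻¹ ≡ 343.
t = 294 + 463·((252 − 294)·343 mod 509) = 294 + 463·355 = 164659.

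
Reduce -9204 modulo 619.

81

-9204 = -15*619 + 81, so -9204 ≡ 81 (mod 619).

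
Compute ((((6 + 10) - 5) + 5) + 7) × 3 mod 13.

4

6 + 10 = 16 ≡ 3 (mod 13)
3 - 5 = -2 ≡ 11 (mod 13)
11 + 5 = 16 ≡ 3 (mod 13)
3 + 7 = 10
10 × 3 = 30 ≡ 4 (mod 13)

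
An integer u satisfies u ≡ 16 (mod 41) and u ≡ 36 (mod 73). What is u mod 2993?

41⁻¹ mod 73: 41·57 ≡ 1 (mod 73), so 41⁻¹ ≡ 57.
u = 16 + 41·((36 − 16)·57 mod 73) = 16 + 41·45 = 1861.

1861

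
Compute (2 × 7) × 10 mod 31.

16

2 × 7 = 14
14 × 10 = 140 ≡ 16 (mod 31)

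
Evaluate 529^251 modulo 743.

283

Using repeated squaring:
529^1 ≡ 529 (mod 743)
529^2 ≡ 529^2 = 279841 ≡ 473 (mod 743)
529^4 ≡ 473^2 = 223729 ≡ 86 (mod 743)
529^8 ≡ 86^2 = 7396 ≡ 709 (mod 743)
529^16 ≡ 709^2 = 502681 ≡ 413 (mod 743)
529^32 ≡ 413^2 = 170569 ≡ 422 (mod 743)
529^64 ≡ 422^2 = 178084 ≡ 507 (mod 743)
529^128 ≡ 507^2 = 257049 ≡ 714 (mod 743)
529^251 = 529^128 · 529^64 · 529^32 · 529^16 · 529^8 · 529^2 · 529^1 ≡ 714 · 507 · 422 · 413 · 709 · 473 · 529 (mod 743).
Accumulate the product:
714 · 507 = 361998 ≡ 157
157 · 422 = 66254 ≡ 127
127 · 413 = 52451 ≡ 441
441 · 709 = 312669 ≡ 609
609 · 473 = 288057 ≡ 516
516 · 529 = 272964 ≡ 283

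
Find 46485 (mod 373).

46485 = 124*373 + 233, so 46485 ≡ 233 (mod 373).

233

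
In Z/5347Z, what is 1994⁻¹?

By the extended Euclidean algorithm:
5347 = 2·1994 + 1359
1994 = 1·1359 + 635
1359 = 2·635 + 89
635 = 7·89 + 12
89 = 7·12 + 5
12 = 2·5 + 2
5 = 2·2 + 1
2 = 2·1 + 0
gcd(1994, 5347) = 1, so the inverse exists.
Back-substitute for 1:
1 = 1·5 − 2·2
  = −2·12 + 5·5
  = 5·89 − 37·12
  = −37·635 + 264·89
  = 264·1359 − 565·635
  = −565·1994 + 829·1359
  = 829·5347 − 2223·1994
So 1994⁻¹ ≡ −2223 ≡ 3124 (mod 5347).

3124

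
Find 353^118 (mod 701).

314

Using repeated squaring:
118 in binary is 1110110, i.e. 118 = 64 + 32 + 16 + 4 + 2.
353^1 ≡ 353 (mod 701)
353^2 ≡ 353^2 = 124609 ≡ 532 (mod 701)
353^4 ≡ 532^2 = 283024 ≡ 521 (mod 701)
353^8 ≡ 521^2 = 271441 ≡ 154 (mod 701)
353^16 ≡ 154^2 = 23716 ≡ 583 (mod 701)
353^32 ≡ 583^2 = 339889 ≡ 605 (mod 701)
353^64 ≡ 605^2 = 366025 ≡ 103 (mod 701)
353^118 = 353^64 × 353^32 × 353^16 × 353^4 × 353^2 ≡ 103 × 605 × 583 × 521 × 532 (mod 701).
Accumulate the product:
103 × 605 = 62315 ≡ 627
627 × 583 = 365541 ≡ 320
320 × 521 = 166720 ≡ 583
583 × 532 = 310156 ≡ 314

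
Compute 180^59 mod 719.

59 in binary is 111011, i.e. 59 = 32 + 16 + 8 + 2 + 1.
180^1 ≡ 180 (mod 719)
180^2 ≡ 180^2 = 32400 ≡ 45 (mod 719)
180^4 ≡ 45^2 = 2025 ≡ 587 (mod 719)
180^8 ≡ 587^2 = 344569 ≡ 168 (mod 719)
180^16 ≡ 168^2 = 28224 ≡ 183 (mod 719)
180^32 ≡ 183^2 = 33489 ≡ 415 (mod 719)
180^59 = 180^32 * 180^16 * 180^8 * 180^2 * 180^1 ≡ 415 * 183 * 168 * 45 * 180 (mod 719).
Accumulate the product:
415 * 183 = 75945 ≡ 450
450 * 168 = 75600 ≡ 105
105 * 45 = 4725 ≡ 411
411 * 180 = 73980 ≡ 642

642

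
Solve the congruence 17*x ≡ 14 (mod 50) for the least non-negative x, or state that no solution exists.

42

gcd(17, 50) = 1, so a unique solution mod 50 exists.
17⁻¹ ≡ 3 (mod 50).
x ≡ 3*14 ≡ 42 (mod 50).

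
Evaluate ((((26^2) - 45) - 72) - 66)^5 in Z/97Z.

79

(26)^2 ≡ 94 (mod 97)
94 - 45 = 49
49 - 72 = -23 ≡ 74 (mod 97)
74 - 66 = 8
(8)^5 ≡ 79 (mod 97)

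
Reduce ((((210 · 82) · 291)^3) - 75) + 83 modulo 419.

210 · 82 = 17220 ≡ 41 (mod 419)
41 · 291 = 11931 ≡ 199 (mod 419)
(199)^3 ≡ 47 (mod 419)
47 - 75 = -28 ≡ 391 (mod 419)
391 + 83 = 474 ≡ 55 (mod 419)

55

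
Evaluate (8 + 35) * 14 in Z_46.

4

8 + 35 = 43
43 * 14 = 602 ≡ 4 (mod 46)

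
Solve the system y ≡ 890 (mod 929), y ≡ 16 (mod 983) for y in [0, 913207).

929⁻¹ mod 983: 929*91 ≡ 1 (mod 983), so 929⁻¹ ≡ 91.
y = 890 + 929*((16 − 890)*91 mod 983) = 890 + 929*89 = 83571.
Check: 83571 mod 929 = 890, 83571 mod 983 = 16. ✓

83571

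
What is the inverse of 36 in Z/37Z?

37 = 1×36 + 1
36 = 36×1 + 0
gcd(36, 37) = 1, so the inverse exists.
Back-substitute for 1:
1 = 1×37 − 1×36
So 36⁻¹ ≡ −1 ≡ 36 (mod 37).

36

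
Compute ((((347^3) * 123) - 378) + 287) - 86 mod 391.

209

(347)^3 ≡ 54 (mod 391)
54 * 123 = 6642 ≡ 386 (mod 391)
386 - 378 = 8
8 + 287 = 295
295 - 86 = 209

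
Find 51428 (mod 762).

374

51428 = 67*762 + 374, so 51428 ≡ 374 (mod 762).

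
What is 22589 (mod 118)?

51

22589 = 191·118 + 51, so 22589 ≡ 51 (mod 118).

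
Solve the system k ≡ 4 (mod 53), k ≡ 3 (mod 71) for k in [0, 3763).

53⁻¹ mod 71: 53*67 ≡ 1 (mod 71), so 53⁻¹ ≡ 67.
k = 4 + 53*((3 − 4)*67 mod 71) = 4 + 53*4 = 216.
Check: 216 mod 53 = 4, 216 mod 71 = 3. ✓

216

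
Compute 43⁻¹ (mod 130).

130 = 3·43 + 1
43 = 43·1 + 0
gcd(43, 130) = 1, so the inverse exists.
Bézout: 1 = 1·130 − 3·43.
So 43⁻¹ ≡ −3 ≡ 127 (mod 130).

127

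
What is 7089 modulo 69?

51

7089 = 102*69 + 51, so 7089 ≡ 51 (mod 69).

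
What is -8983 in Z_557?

486

-8983 = -17·557 + 486, so -8983 ≡ 486 (mod 557).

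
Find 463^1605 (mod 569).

191

Compute successive squares:
1605 in binary is 11001000101, i.e. 1605 = 1024 + 512 + 64 + 4 + 1.
463^1 ≡ 463 (mod 569)
463^2 ≡ 463^2 = 214369 ≡ 425 (mod 569)
463^4 ≡ 425^2 = 180625 ≡ 252 (mod 569)
463^8 ≡ 252^2 = 63504 ≡ 345 (mod 569)
463^16 ≡ 345^2 = 119025 ≡ 104 (mod 569)
463^32 ≡ 104^2 = 10816 ≡ 5 (mod 569)
463^64 ≡ 5^2 = 25 (mod 569)
463^128 ≡ 25^2 = 625 ≡ 56 (mod 569)
463^256 ≡ 56^2 = 3136 ≡ 291 (mod 569)
463^512 ≡ 291^2 = 84681 ≡ 469 (mod 569)
463^1024 ≡ 469^2 = 219961 ≡ 327 (mod 569)
463^1605 = 463^1024 · 463^512 · 463^64 · 463^4 · 463^1 ≡ 327 · 469 · 25 · 252 · 463 (mod 569).
Accumulate the product:
327 · 469 = 153363 ≡ 302
302 · 25 = 7550 ≡ 153
153 · 252 = 38556 ≡ 433
433 · 463 = 200479 ≡ 191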